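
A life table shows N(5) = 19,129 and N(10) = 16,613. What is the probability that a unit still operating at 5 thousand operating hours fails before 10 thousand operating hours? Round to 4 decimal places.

P(fail before 10 | operational at 5) = 1 − N(10)/N(5) = 1 − 16,613/19,129 = (2,516)/19,129 = 0.131528.

0.1315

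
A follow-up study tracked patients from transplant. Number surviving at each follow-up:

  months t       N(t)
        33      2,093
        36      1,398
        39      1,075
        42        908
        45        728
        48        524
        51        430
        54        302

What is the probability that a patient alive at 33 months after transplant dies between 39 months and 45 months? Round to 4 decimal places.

0.1658

This is the probability of reaching 39 but not 45, conditional on being alive at 33: (N(39) − N(45)) / N(33).
= (1,075 − 728) / 2,093 = 347 / 2,093 = 0.165791.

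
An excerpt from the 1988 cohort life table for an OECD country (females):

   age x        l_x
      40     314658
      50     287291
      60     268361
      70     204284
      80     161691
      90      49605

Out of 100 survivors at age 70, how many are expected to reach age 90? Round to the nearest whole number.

24

The relevant probability is 49605/204284 = 0.242824.
Expected number = 100 × 0.242824 = 24.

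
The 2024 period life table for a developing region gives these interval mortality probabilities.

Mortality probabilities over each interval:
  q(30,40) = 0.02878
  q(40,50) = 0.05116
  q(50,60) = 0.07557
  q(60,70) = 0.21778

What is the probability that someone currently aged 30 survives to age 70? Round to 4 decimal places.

0.6664

The overall survival probability is (1 − 0.02878) × (1 − 0.05116) × (1 − 0.07557) × (1 − 0.21778).
= 0.97122 × 0.94884 × 0.92443 × 0.78222 = 0.666367.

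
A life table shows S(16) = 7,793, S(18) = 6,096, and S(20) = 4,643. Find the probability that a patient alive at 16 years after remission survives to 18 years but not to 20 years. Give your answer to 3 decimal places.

0.186

This is the probability of reaching 18 but not 20, conditional on being alive at 16: (S(18) − S(20)) / S(16).
= (6,096 − 4,643) / 7,793 = 1,453 / 7,793 = 0.186449.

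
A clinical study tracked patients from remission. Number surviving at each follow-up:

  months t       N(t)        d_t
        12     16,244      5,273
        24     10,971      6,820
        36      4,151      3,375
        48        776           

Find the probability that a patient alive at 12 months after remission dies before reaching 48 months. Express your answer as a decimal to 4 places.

P(die before 48 | alive at 12) = 1 − N(48)/N(12) = 1 − 776/16,244 = (15,468)/16,244 = 0.952229.

0.9522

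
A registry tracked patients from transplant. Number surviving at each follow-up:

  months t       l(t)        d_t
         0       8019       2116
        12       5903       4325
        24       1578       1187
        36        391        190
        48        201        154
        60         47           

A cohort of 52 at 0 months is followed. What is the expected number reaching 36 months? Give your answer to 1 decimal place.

2.5

The relevant probability is 391/8019 = 0.048759.
Expected number = 52 × 0.048759 = 2.5.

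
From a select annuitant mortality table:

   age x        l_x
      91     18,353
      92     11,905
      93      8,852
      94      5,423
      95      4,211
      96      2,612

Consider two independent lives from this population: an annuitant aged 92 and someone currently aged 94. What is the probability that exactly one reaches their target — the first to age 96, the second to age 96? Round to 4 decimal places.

p₁ = l_96/l_92 = 2,612/11,905 = 0.219404; p₂ = l_96/l_94 = 2,612/5,423 = 0.481652.
P(exactly one) = p₁(1−p₂) + (1−p₁)p₂ = 0.113728 + 0.375976 = 0.489703.

0.4897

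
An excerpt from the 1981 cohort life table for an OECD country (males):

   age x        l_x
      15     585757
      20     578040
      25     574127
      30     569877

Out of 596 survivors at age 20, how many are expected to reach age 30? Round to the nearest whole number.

588

The relevant probability is 569877/578040 = 0.985878.
Expected number = 596 × 0.985878 = 588.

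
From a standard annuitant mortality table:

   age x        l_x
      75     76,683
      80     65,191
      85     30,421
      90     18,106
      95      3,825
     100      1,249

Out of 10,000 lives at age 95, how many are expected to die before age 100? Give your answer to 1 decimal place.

The relevant probability is 1 − 1,249/3,825 = 0.673464.
Expected number = 10,000 × 0.673464 = 6734.6.

6734.6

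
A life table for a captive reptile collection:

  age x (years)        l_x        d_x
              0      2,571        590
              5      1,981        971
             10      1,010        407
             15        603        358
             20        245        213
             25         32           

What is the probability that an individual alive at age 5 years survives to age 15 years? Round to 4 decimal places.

The conditional survival probability is l_15/l_5 = 603/1,981 = 0.304392.

0.3044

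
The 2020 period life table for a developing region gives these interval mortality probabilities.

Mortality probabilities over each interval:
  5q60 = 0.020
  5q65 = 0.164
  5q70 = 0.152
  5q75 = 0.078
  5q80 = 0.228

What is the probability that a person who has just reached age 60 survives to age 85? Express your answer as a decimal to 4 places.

Chaining the interval survival probabilities: (1 − 0.020) × (1 − 0.164) × (1 − 0.152) × (1 − 0.078) × (1 − 0.228).
= 0.980 × 0.836 × 0.848 × 0.922 × 0.772 = 0.494512.

0.4945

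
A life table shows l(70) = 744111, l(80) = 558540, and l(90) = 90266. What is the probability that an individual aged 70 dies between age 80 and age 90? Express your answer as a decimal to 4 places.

This is the probability of reaching 80 but not 90, conditional on being alive at 70: (l(80) − l(90)) / l(70).
= (558540 − 90266) / 744111 = 468274 / 744111 = 0.629307.

0.6293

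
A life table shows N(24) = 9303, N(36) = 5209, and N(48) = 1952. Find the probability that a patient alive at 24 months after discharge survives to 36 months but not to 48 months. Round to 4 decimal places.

This is the probability of reaching 36 but not 48, conditional on being alive at 24: (N(36) − N(48)) / N(24).
= (5209 − 1952) / 9303 = 3257 / 9303 = 0.350102.

0.3501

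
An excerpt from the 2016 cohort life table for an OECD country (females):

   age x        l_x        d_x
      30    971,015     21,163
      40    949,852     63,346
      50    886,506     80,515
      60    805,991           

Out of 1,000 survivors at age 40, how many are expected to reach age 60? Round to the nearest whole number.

849

The relevant probability is 805,991/949,852 = 0.848544.
Expected number = 1,000 × 0.848544 = 849.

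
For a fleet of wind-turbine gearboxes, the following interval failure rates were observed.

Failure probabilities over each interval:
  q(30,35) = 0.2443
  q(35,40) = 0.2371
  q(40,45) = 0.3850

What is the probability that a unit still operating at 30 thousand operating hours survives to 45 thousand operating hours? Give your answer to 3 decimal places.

0.355

Survival from 30 to 45 is the product of surviving each interval: (1 − 0.2443) × (1 − 0.2371) × (1 − 0.3850).
= 0.7557 × 0.7629 × 0.6150 = 0.354562.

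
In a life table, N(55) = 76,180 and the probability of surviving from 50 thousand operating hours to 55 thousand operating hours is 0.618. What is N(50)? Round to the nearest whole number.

123269

N(50) = N(55) / p = 76,180 / 0.618 = 123269.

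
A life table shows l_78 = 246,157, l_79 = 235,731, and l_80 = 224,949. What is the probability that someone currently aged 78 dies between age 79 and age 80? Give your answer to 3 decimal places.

0.044

This is the probability of reaching 79 but not 80, conditional on being alive at 78: (l_79 − l_80) / l_78.
= (235,731 − 224,949) / 246,157 = 10,782 / 246,157 = 0.043801.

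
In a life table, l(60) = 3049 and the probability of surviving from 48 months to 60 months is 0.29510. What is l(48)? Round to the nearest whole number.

10332

l(48) = l(60) / p = 3049 / 0.29510 = 10332.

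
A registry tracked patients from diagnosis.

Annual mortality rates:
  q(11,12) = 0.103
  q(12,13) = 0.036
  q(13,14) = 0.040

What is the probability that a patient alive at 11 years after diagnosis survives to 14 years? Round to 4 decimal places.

Survival from 11 to 14 is the product of surviving each interval: (1 − 0.103) × (1 − 0.036) × (1 − 0.040).
= 0.897 × 0.964 × 0.960 = 0.830120.

0.8301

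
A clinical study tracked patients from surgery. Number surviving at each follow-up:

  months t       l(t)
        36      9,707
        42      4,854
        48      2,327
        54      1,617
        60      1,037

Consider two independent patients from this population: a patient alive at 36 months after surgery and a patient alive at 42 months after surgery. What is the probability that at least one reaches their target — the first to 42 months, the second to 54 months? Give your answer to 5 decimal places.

p₁ = l(42)/l(36) = 4,854/9,707 = 0.500052; p₂ = l(54)/l(42) = 1,617/4,854 = 0.333127.
P(at least one) = 1 − (1−p₁)(1−p₂) = 1 − 0.499948 × 0.666873 = 0.666598.

0.66660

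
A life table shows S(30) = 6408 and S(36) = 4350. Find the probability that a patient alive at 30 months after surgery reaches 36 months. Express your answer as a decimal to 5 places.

0.67884

The conditional survival probability is S(36)/S(30) = 4350/6408 = 0.678839.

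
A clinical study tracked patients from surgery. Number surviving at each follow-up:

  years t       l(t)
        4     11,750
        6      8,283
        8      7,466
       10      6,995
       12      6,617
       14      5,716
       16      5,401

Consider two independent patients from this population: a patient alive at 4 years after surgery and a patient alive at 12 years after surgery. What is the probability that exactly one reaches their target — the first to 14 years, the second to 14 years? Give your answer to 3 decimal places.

p₁ = l(14)/l(4) = 5,716/11,750 = 0.486468; p₂ = l(14)/l(12) = 5,716/6,617 = 0.863836.
P(exactly one) = p₁(1−p₂) + (1−p₁)p₂ = 0.066239 + 0.443607 = 0.509847.

0.510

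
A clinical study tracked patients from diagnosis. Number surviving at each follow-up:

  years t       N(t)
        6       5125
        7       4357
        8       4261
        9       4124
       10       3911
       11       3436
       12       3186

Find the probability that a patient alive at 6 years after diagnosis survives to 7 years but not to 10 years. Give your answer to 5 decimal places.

This is the probability of reaching 7 but not 10, conditional on being alive at 6: (N(7) − N(10)) / N(6).
= (4357 − 3911) / 5125 = 446 / 5125 = 0.087024.

0.08702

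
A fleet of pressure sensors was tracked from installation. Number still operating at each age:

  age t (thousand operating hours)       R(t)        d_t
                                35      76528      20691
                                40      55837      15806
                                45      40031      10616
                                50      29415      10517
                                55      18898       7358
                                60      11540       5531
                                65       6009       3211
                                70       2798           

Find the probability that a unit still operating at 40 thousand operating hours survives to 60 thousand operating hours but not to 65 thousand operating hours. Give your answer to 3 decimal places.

0.099

This is the probability of reaching 60 but not 65, conditional on being operational at 40: (R(60) − R(65)) / R(40).
= (11540 − 6009) / 55837 = 5531 / 55837 = 0.099056.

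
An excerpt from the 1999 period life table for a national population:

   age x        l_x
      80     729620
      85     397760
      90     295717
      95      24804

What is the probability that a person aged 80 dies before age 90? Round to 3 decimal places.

P(die before 90 | alive at 80) = 1 − l_90/l_80 = 1 − 295717/729620 = (433903)/729620 = 0.594697.

0.595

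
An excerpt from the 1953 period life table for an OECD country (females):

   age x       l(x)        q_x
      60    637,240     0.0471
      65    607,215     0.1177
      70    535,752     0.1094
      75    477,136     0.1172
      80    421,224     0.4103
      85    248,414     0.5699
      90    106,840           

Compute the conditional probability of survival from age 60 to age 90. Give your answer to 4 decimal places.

0.1677

The conditional survival probability is l(90)/l(60) = 106,840/637,240 = 0.167661.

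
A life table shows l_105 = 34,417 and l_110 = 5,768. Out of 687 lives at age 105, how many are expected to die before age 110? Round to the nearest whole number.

The relevant probability is 1 − 5,768/34,417 = 0.832408.
Expected number = 687 × 0.832408 = 572.

572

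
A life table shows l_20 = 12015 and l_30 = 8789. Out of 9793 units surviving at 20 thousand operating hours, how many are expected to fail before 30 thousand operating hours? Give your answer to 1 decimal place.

2629.4

The relevant probability is 1 − 8789/12015 = 0.268498.
Expected number = 9793 × 0.268498 = 2629.4.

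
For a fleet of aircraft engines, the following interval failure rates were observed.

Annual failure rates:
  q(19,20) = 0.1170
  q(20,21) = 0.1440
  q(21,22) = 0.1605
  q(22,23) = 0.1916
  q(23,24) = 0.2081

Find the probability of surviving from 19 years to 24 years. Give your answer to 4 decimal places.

0.4062

P(survive 19→24) = (1 − 0.1170) × (1 − 0.1440) × (1 − 0.1605) × (1 − 0.1916) × (1 − 0.2081).
= 0.8830 × 0.8560 × 0.8395 × 0.8084 × 0.7919 = 0.406211.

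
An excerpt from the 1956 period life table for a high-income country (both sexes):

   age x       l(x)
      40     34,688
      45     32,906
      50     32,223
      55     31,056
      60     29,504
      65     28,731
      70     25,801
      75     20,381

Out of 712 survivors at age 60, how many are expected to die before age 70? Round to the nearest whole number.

89

The relevant probability is 1 − 25,801/29,504 = 0.125508.
Expected number = 712 × 0.125508 = 89.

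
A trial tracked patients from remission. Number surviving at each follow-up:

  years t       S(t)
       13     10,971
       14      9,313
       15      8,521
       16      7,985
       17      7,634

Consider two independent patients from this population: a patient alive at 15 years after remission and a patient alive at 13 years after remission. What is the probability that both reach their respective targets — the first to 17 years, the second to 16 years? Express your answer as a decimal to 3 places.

0.652

p₁ = S(17)/S(15) = 7,634/8,521 = 0.895904; p₂ = S(16)/S(13) = 7,985/10,971 = 0.727828.
P(both) = p₁ × p₂ = 0.895904 × 0.727828 = 0.652064.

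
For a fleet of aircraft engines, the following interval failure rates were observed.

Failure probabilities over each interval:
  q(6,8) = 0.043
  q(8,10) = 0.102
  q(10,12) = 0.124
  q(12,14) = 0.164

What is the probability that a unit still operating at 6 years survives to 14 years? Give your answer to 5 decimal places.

P(survive 6→14) = (1 − 0.043) × (1 − 0.102) × (1 − 0.124) × (1 − 0.164).
= 0.957 × 0.898 × 0.876 × 0.836 = 0.629359.

0.62936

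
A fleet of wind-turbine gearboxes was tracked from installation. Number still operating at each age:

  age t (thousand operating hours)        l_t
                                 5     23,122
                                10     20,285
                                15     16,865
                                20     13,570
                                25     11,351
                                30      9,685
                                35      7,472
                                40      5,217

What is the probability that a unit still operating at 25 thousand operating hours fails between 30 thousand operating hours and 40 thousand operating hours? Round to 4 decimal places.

0.3936

This is the probability of reaching 30 but not 40, conditional on being operational at 25: (l_30 − l_40) / l_25.
= (9,685 − 5,217) / 11,351 = 4,468 / 11,351 = 0.393622.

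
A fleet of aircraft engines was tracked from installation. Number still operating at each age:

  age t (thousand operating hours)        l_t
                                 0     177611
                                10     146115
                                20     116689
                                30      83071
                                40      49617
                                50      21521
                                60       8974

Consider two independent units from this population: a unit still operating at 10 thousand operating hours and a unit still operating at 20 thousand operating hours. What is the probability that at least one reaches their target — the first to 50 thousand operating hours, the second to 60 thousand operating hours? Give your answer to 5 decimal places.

p₁ = l_50/l_10 = 21521/146115 = 0.147288; p₂ = l_60/l_20 = 8974/116689 = 0.076905.
P(at least one) = 1 − (1−p₁)(1−p₂) = 1 − 0.852712 × 0.923095 = 0.212866.

0.21287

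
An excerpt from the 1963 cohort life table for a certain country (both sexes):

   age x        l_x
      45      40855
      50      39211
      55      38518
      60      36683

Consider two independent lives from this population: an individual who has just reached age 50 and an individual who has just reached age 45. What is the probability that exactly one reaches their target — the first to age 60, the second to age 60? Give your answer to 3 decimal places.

0.153

p₁ = l_60/l_50 = 36683/39211 = 0.935528; p₂ = l_60/l_45 = 36683/40855 = 0.897883.
P(exactly one) = p₁(1−p₂) + (1−p₁)p₂ = 0.095533 + 0.057888 = 0.153422.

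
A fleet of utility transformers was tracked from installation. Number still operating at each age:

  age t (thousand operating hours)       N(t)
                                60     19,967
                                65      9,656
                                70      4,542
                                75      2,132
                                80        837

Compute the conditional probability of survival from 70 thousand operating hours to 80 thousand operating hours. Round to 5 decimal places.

0.18428

The conditional survival probability is N(80)/N(70) = 837/4,542 = 0.184280.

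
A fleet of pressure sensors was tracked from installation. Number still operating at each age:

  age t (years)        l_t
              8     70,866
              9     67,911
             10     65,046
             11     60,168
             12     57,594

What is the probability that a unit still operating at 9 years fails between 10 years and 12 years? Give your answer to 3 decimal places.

This is the probability of reaching 10 but not 12, conditional on being operational at 9: (l_10 − l_12) / l_9.
= (65,046 − 57,594) / 67,911 = 7,452 / 67,911 = 0.109732.

0.110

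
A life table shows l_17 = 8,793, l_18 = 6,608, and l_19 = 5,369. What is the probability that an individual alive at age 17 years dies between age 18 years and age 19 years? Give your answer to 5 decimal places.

This is the probability of reaching 18 but not 19, conditional on being alive at 17: (l_18 − l_19) / l_17.
= (6,608 − 5,369) / 8,793 = 1,239 / 8,793 = 0.140908.

0.14091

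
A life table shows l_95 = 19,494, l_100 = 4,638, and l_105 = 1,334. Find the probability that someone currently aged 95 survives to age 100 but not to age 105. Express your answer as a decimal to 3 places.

We want 5|5q95 = (l_100 − l_105)/l_95.
This is the probability of reaching 100 but not 105, conditional on being alive at 95: (l_100 − l_105) / l_95.
= (4,638 − 1,334) / 19,494 = 3,304 / 19,494 = 0.169488.

0.169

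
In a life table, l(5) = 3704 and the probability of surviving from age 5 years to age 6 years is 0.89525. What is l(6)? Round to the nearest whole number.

l(6) = l(5) × p = 3704 × 0.89525 = 3316.

3316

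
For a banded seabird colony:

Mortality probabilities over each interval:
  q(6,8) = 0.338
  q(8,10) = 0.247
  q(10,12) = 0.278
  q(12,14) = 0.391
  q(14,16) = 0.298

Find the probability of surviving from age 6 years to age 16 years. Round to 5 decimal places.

0.15387

The overall survival probability is (1 − 0.338) × (1 − 0.247) × (1 − 0.278) × (1 − 0.391) × (1 − 0.298).
= 0.662 × 0.753 × 0.722 × 0.609 × 0.702 = 0.153867.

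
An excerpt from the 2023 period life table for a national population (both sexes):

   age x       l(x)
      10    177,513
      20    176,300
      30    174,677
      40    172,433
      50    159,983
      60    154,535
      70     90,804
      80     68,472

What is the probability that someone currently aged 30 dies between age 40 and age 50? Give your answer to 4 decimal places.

0.0713

This is the probability of reaching 40 but not 50, conditional on being alive at 30: (l(40) − l(50)) / l(30).
= (172,433 − 159,983) / 174,677 = 12,450 / 174,677 = 0.071274.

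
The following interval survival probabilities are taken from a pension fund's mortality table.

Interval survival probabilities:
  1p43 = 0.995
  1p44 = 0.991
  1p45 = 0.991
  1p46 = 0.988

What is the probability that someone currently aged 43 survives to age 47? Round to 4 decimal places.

4p43 = 0.995 × 0.991 × 0.991 × 0.988.
= 0.965445.

0.9654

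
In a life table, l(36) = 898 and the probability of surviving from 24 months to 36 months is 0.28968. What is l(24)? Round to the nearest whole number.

l(24) = l(36) / p = 898 / 0.28968 = 3100.

3100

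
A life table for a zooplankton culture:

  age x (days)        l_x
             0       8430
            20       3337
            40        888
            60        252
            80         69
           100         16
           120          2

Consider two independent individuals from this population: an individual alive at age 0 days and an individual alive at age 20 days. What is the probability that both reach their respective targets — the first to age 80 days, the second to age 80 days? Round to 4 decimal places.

0.0002

p₁ = l_80/l_0 = 69/8430 = 0.008185; p₂ = l_80/l_20 = 69/3337 = 0.020677.
P(both) = p₁ × p₂ = 0.008185 × 0.020677 = 0.000169.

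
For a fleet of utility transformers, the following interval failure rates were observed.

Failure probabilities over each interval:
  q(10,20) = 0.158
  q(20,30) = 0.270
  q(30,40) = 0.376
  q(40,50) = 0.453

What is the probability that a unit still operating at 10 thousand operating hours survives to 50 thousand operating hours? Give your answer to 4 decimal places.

0.2098

Survival from 10 to 50 is the product of surviving each interval: (1 − 0.158) × (1 − 0.270) × (1 − 0.376) × (1 − 0.453).
= 0.842 × 0.730 × 0.624 × 0.547 = 0.209801.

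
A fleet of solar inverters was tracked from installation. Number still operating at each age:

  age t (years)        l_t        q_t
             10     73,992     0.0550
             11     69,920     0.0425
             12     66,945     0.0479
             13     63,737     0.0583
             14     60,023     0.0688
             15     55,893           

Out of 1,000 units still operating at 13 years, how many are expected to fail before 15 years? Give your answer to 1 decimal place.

123.1

The relevant probability is 1 − 55,893/63,737 = 0.123068.
Expected number = 1,000 × 0.123068 = 123.1.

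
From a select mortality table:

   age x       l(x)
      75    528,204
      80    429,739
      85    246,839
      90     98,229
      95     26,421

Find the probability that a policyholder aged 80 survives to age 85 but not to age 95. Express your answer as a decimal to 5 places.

This is the probability of reaching 85 but not 95, conditional on being alive at 80: (l(85) − l(95)) / l(80).
= (246,839 − 26,421) / 429,739 = 220,418 / 429,739 = 0.512911.

0.51291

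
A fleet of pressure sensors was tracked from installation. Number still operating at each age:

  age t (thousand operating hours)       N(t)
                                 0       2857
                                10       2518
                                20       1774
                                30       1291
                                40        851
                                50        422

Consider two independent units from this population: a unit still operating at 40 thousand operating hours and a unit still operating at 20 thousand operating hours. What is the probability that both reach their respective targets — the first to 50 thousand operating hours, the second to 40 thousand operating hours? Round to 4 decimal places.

0.2379

p₁ = N(50)/N(40) = 422/851 = 0.495887; p₂ = N(40)/N(20) = 851/1774 = 0.479707.
P(both) = p₁ × p₂ = 0.495887 × 0.479707 = 0.237880.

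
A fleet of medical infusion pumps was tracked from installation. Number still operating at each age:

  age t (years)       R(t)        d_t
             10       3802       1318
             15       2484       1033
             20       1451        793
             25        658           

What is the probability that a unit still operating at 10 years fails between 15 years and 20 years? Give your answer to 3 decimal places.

This is the probability of reaching 15 but not 20, conditional on being operational at 10: (R(15) − R(20)) / R(10).
= (2484 − 1451) / 3802 = 1033 / 3802 = 0.271699.

0.272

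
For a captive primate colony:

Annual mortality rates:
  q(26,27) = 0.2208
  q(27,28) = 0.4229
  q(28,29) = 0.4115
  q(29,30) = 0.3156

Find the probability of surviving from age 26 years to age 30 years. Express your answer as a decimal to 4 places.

Survival from 26 to 30 is the product of surviving each interval: (1 − 0.2208) × (1 − 0.4229) × (1 − 0.4115) × (1 − 0.3156).
= 0.7792 × 0.5771 × 0.5885 × 0.6844 = 0.181116.

0.1811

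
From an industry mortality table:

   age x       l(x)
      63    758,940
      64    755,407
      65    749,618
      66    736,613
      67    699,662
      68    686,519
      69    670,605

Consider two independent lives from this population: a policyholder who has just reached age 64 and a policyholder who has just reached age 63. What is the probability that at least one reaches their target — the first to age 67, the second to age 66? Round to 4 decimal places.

0.9978

p₁ = l(67)/l(64) = 699,662/755,407 = 0.926205; p₂ = l(66)/l(63) = 736,613/758,940 = 0.970581.
P(at least one) = 1 − (1−p₁)(1−p₂) = 1 − 0.073795 × 0.029419 = 0.997829.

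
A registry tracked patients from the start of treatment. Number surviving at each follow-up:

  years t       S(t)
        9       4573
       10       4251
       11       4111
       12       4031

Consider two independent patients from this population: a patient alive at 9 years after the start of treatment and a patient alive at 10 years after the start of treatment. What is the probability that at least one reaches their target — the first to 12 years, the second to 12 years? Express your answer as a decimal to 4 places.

p₁ = S(12)/S(9) = 4031/4573 = 0.881478; p₂ = S(12)/S(10) = 4031/4251 = 0.948247.
P(at least one) = 1 − (1−p₁)(1−p₂) = 1 − 0.118522 × 0.051753 = 0.993866.

0.9939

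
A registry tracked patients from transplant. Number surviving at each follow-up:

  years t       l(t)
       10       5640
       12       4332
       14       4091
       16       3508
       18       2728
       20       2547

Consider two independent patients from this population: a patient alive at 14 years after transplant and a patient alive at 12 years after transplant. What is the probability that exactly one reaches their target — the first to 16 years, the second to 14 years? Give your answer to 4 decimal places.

p₁ = l(16)/l(14) = 3508/4091 = 0.857492; p₂ = l(14)/l(12) = 4091/4332 = 0.944367.
P(exactly one) = p₁(1−p₂) + (1−p₁)p₂ = 0.047705 + 0.134580 = 0.182285.

0.1823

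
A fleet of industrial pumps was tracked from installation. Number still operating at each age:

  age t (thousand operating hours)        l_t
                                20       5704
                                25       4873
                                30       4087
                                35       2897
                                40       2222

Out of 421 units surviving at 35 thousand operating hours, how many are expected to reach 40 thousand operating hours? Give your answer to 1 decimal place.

The relevant probability is 2222/2897 = 0.767000.
Expected number = 421 × 0.767000 = 322.9.

322.9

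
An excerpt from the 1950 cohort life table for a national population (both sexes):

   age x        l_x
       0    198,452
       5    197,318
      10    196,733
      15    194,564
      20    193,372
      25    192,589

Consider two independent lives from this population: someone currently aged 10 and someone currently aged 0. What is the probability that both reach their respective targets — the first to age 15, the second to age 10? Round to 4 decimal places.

p₁ = l_15/l_10 = 194,564/196,733 = 0.988975; p₂ = l_10/l_0 = 196,733/198,452 = 0.991338.
P(both) = p₁ × p₂ = 0.988975 × 0.991338 = 0.980408.

0.9804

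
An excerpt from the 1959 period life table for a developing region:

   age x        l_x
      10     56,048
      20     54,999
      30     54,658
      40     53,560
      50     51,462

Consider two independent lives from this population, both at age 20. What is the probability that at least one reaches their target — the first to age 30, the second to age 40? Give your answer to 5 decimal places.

0.99984

p₁ = l_30/l_20 = 54,658/54,999 = 0.993800; p₂ = l_40/l_20 = 53,560/54,999 = 0.973836.
P(at least one) = 1 − (1−p₁)(1−p₂) = 1 − 0.006200 × 0.026164 = 0.999838.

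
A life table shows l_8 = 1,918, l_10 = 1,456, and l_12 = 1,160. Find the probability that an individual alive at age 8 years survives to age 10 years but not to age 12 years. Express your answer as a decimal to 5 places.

This is the probability of reaching 10 but not 12, conditional on being alive at 8: (l_10 − l_12) / l_8.
= (1,456 − 1,160) / 1,918 = 296 / 1,918 = 0.154327.

0.15433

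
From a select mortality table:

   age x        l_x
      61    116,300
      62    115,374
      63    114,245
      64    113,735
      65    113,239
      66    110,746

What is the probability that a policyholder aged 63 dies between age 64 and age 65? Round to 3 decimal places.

0.004

We want 1|1q63 = (l_64 − l_65)/l_63.
This is the probability of reaching 64 but not 65, conditional on being alive at 63: (l_64 − l_65) / l_63.
= (113,735 − 113,239) / 114,245 = 496 / 114,245 = 0.004342.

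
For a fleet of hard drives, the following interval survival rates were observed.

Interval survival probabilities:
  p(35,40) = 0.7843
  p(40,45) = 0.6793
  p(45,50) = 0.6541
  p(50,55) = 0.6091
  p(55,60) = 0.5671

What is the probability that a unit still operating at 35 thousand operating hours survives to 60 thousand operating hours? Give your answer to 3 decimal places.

Chaining the interval survival probabilities: 0.7843 × 0.6793 × 0.6541 × 0.6091 × 0.5671.
= 0.120375.

0.120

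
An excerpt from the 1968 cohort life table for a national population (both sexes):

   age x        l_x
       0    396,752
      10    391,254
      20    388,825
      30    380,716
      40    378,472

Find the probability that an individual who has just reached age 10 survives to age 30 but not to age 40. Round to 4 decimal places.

0.0057

This is the probability of reaching 30 but not 40, conditional on being alive at 10: (l_30 − l_40) / l_10.
= (380,716 − 378,472) / 391,254 = 2,244 / 391,254 = 0.005735.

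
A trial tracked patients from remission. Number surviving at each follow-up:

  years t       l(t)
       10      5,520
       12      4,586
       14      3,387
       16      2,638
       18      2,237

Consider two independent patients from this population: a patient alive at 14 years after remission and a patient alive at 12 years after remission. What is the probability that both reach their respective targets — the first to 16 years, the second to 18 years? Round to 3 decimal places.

p₁ = l(16)/l(14) = 2,638/3,387 = 0.778860; p₂ = l(18)/l(12) = 2,237/4,586 = 0.487789.
P(both) = p₁ × p₂ = 0.778860 × 0.487789 = 0.379919.

0.380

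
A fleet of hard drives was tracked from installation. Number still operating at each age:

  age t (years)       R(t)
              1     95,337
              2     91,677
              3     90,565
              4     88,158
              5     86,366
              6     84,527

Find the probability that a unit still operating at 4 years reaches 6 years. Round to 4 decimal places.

0.9588

The conditional survival probability is R(6)/R(4) = 84,527/88,158 = 0.958813.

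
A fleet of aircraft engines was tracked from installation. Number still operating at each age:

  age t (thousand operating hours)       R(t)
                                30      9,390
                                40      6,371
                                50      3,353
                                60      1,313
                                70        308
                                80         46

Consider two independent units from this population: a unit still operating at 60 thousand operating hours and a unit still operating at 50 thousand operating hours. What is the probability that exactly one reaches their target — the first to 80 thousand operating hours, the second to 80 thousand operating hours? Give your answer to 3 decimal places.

p₁ = R(80)/R(60) = 46/1,313 = 0.035034; p₂ = R(80)/R(50) = 46/3,353 = 0.013719.
P(exactly one) = p₁(1−p₂) + (1−p₁)p₂ = 0.034553 + 0.013238 = 0.047792.

0.048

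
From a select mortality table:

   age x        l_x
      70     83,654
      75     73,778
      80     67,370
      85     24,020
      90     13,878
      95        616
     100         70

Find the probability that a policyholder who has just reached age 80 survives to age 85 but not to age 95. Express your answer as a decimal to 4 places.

This is the probability of reaching 85 but not 95, conditional on being alive at 80: (l_85 − l_95) / l_80.
= (24,020 − 616) / 67,370 = 23,404 / 67,370 = 0.347395.

0.3474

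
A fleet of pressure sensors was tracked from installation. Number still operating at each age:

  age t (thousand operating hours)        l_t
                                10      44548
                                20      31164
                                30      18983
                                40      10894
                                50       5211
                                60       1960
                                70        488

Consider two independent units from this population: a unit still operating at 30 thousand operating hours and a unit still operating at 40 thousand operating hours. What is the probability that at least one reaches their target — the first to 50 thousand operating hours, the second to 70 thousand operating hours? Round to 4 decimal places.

0.3070

p₁ = l_50/l_30 = 5211/18983 = 0.274509; p₂ = l_70/l_40 = 488/10894 = 0.044795.
P(at least one) = 1 − (1−p₁)(1−p₂) = 1 − 0.725491 × 0.955205 = 0.307007.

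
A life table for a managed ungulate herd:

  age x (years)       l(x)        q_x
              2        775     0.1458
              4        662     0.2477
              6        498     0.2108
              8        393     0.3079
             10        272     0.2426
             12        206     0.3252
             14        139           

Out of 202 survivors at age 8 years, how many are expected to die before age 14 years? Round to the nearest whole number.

The relevant probability is 1 − 139/393 = 0.646310.
Expected number = 202 × 0.646310 = 131.

131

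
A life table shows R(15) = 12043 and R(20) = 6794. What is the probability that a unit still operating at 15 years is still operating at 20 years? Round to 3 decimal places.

The conditional survival probability is R(20)/R(15) = 6794/12043 = 0.564145.

0.564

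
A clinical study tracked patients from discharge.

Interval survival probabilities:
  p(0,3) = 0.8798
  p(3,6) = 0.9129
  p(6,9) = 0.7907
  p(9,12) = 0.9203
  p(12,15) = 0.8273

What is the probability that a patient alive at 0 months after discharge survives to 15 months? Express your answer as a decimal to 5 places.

0.48352

P(survive 0→15) = 0.8798 × 0.9129 × 0.7907 × 0.9203 × 0.8273.
= 0.483517.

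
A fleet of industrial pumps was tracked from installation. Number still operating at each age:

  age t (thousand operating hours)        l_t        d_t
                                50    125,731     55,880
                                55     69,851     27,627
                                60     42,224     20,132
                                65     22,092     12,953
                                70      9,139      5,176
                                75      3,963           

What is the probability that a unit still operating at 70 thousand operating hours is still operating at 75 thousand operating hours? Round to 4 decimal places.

The conditional survival probability is l_75/l_70 = 3,963/9,139 = 0.433636.

0.4336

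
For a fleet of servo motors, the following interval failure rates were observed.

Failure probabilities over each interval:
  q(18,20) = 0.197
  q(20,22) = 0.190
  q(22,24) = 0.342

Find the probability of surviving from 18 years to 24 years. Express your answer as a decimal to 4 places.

0.4280

Survival from 18 to 24 is the product of surviving each interval: (1 − 0.197) × (1 − 0.190) × (1 − 0.342).
= 0.803 × 0.810 × 0.658 = 0.427983.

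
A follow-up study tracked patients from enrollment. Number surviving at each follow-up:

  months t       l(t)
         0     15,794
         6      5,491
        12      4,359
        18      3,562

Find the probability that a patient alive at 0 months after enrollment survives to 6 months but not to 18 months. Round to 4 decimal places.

This is the probability of reaching 6 but not 18, conditional on being alive at 0: (l(6) − l(18)) / l(0).
= (5,491 − 3,562) / 15,794 = 1,929 / 15,794 = 0.122135.

0.1221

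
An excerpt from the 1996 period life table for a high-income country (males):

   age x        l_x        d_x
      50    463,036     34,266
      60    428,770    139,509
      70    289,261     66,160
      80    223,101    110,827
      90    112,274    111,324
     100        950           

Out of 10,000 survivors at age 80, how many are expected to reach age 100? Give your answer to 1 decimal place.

42.6

The relevant probability is 950/223,101 = 0.004258.
Expected number = 10,000 × 0.004258 = 42.6.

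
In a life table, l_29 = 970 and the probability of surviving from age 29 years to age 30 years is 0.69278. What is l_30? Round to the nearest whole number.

672

l_30 = l_29 × p = 970 × 0.69278 = 672.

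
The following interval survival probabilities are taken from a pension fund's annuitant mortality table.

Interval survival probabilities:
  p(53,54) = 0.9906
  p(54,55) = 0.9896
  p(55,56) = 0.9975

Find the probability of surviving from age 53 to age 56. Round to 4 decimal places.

0.9778

P(survive 53→56) = 0.9906 × 0.9896 × 0.9975.
= 0.977847.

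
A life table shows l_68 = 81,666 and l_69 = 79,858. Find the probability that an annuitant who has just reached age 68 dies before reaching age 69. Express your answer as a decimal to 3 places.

0.022

P(die before 69 | alive at 68) = 1 − l_69/l_68 = 1 − 79,858/81,666 = (1,808)/81,666 = 0.022139.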